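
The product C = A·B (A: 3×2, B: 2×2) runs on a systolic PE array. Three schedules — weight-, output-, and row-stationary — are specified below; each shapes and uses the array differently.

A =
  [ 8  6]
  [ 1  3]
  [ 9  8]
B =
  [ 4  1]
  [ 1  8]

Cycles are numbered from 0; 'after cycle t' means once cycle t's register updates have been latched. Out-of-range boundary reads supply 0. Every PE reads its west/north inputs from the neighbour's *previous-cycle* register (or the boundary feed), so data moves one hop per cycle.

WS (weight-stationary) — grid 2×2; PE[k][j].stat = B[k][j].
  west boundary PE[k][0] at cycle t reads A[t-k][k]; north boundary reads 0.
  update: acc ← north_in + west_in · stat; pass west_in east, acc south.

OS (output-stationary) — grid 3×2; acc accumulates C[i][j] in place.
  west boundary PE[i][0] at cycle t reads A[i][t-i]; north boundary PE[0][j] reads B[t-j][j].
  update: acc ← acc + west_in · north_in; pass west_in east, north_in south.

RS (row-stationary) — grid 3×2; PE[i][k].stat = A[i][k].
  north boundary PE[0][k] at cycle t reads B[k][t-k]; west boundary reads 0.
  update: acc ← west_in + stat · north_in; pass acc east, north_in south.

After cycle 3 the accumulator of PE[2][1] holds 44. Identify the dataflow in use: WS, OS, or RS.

dataflow = RS

WS (2×2): PE[2][1] does not exist.
— OS: 3×2; PE[2][1] trace:
  [0] (2,1) acc=0 (h:0 v:0)
  [1] (2,1) acc=0 (h:0 v:0)
  [2] (2,1) acc=0 (h:0 v:0)
  [3] (2,1) acc=9 (h:9 v:1)
— RS: 3×2; PE[2][1] trace:
  [0] (2,1) acc=0 (h:0 v:0)
  [1] (2,1) acc=0 (h:0 v:0)
  [2] (2,1) acc=0 (h:0 v:0)
  [3] (2,1) acc=44 (h:44 v:1)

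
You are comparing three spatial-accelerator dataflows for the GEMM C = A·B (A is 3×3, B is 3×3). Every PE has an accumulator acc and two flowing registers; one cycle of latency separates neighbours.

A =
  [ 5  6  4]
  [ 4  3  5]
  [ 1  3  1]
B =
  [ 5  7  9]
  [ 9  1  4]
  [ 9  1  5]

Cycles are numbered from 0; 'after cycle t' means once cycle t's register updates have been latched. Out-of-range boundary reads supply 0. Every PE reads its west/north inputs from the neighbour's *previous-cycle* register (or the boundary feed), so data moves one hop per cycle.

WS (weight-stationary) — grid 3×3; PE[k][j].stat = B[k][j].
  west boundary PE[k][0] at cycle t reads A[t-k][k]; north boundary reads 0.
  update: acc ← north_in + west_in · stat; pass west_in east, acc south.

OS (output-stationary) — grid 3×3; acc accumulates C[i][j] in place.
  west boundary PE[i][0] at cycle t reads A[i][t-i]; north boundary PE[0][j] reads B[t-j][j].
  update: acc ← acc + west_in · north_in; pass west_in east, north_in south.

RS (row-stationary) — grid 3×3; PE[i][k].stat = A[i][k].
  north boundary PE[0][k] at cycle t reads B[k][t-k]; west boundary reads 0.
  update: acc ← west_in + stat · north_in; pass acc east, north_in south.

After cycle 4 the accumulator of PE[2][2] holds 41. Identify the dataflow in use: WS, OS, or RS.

dataflow = RS

WS (3×3 grid), PE[2][2]:
  c0 r2c2: 0 / 0 / 0
  c1 r2c2: 0 / 0 / 0
  c2 r2c2: 0 / 0 / 0
  c3 r2c2: 0 / 0 / 0
  c4 r2c2: 89 / 4 / 89
OS (3×3 grid), PE[2][2]:
  c0 r2c2: 0 / 0 / 0
  c1 r2c2: 0 / 0 / 0
  c2 r2c2: 0 / 0 / 0
  c3 r2c2: 0 / 0 / 0
  c4 r2c2: 9 / 1 / 9
RS (3×3 grid), PE[2][2]:
  c0 r2c2: 0 / 0 / 0
  c1 r2c2: 0 / 0 / 0
  c2 r2c2: 0 / 0 / 0
  c3 r2c2: 0 / 0 / 0
  c4 r2c2: 41 / 41 / 9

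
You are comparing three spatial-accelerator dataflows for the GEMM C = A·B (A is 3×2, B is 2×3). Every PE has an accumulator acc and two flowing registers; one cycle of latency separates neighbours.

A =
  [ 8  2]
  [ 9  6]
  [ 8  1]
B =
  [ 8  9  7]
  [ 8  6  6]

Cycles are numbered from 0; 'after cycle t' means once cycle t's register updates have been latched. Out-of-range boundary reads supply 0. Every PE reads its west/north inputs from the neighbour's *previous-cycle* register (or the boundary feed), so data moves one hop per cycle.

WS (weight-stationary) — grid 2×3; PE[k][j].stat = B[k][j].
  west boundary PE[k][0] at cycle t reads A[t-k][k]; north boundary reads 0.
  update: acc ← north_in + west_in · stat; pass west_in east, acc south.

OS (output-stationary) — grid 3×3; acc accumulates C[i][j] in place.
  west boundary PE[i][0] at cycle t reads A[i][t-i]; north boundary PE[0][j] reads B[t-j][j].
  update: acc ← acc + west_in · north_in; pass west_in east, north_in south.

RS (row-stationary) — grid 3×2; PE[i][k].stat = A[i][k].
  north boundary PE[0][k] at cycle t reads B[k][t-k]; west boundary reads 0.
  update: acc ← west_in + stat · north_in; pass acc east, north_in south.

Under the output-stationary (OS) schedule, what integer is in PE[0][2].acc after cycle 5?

PE[0][2].acc = 68

OS on a 3×3 grid — tracing PE[0][2] and its feeders:
  step 0 · PE0,1: acc=0; fwd→0 fwd↓0
  step 0 · PE0,2: acc=0; fwd→0 fwd↓0
  step 1 · PE0,1: acc=72; fwd→8 fwd↓9
  step 1 · PE0,2: acc=0; fwd→0 fwd↓0
  step 2 · PE0,1: acc=84; fwd→2 fwd↓6
  step 2 · PE0,2: acc=56; fwd→8 fwd↓7
  step 3 · PE0,1: acc=84; fwd→0 fwd↓0
  step 3 · PE0,2: acc=68; fwd→2 fwd↓6
  step 4 · PE0,1: acc=84; fwd→0 fwd↓0
  step 4 · PE0,2: acc=68; fwd→0 fwd↓0
  step 5 · PE0,1: acc=84; fwd→0 fwd↓0
  step 5 · PE0,2: acc=68; fwd→0 fwd↓0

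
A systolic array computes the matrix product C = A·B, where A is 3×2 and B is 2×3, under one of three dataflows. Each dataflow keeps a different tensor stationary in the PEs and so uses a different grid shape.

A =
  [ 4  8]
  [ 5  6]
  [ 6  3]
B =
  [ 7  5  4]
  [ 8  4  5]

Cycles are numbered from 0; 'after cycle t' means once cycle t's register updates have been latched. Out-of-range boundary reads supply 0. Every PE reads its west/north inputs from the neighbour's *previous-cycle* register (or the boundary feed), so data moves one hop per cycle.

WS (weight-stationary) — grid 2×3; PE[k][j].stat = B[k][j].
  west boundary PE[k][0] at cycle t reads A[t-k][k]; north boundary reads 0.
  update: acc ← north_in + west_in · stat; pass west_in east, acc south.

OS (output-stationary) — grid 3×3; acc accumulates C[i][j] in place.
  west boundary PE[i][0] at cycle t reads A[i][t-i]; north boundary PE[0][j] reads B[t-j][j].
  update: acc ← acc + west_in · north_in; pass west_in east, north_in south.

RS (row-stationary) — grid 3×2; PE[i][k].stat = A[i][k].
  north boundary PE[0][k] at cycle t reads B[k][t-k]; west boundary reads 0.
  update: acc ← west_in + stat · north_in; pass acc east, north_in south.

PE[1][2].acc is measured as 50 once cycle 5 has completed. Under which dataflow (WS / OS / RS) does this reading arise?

— WS: 2×3; PE[1][2] trace:
  cycle 0: PE[1][2] → acc 0, east 0, south 0
  cycle 1: PE[1][2] → acc 0, east 0, south 0
  cycle 2: PE[1][2] → acc 0, east 0, south 0
  cycle 3: PE[1][2] → acc 56, east 8, south 56
  cycle 4: PE[1][2] → acc 50, east 6, south 50
  cycle 5: PE[1][2] → acc 39, east 3, south 39
— OS: 3×3; PE[1][2] trace:
  cycle 0: PE[1][2] → acc 0, east 0, south 0
  cycle 1: PE[1][2] → acc 0, east 0, south 0
  cycle 2: PE[1][2] → acc 0, east 0, south 0
  cycle 3: PE[1][2] → acc 20, east 5, south 4
  cycle 4: PE[1][2] → acc 50, east 6, south 5
  cycle 5: PE[1][2] → acc 50, east 0, south 0
RS: PE[1][2] is outside its 3×2 grid.

dataflow = OS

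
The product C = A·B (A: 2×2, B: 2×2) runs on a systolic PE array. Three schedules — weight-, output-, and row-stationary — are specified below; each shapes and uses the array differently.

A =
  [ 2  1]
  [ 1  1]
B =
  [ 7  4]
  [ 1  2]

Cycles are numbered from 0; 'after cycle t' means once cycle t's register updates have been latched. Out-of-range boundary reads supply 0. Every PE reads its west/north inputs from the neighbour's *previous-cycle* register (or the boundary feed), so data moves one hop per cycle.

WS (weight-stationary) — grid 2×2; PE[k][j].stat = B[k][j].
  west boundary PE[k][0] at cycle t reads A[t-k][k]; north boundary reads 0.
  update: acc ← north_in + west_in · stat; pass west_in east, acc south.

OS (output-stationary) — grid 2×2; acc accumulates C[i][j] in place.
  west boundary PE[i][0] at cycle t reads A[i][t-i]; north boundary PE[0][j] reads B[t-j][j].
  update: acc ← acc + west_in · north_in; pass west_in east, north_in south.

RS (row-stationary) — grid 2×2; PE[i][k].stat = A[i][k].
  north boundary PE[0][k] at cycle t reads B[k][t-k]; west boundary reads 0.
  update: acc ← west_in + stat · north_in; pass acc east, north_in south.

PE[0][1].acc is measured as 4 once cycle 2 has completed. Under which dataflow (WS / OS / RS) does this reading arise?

WS (2×2 grid), PE[0][1]:
  @0  [0,1]  acc 0  |  →0  ↓0
  @1  [0,1]  acc 8  |  →2  ↓8
  @2  [0,1]  acc 4  |  →1  ↓4
OS (2×2 grid), PE[0][1]:
  @0  [0,1]  acc 0  |  →0  ↓0
  @1  [0,1]  acc 8  |  →2  ↓4
  @2  [0,1]  acc 10  |  →1  ↓2
RS (2×2 grid), PE[0][1]:
  @0  [0,1]  acc 0  |  →0  ↓0
  @1  [0,1]  acc 15  |  →15  ↓1
  @2  [0,1]  acc 10  |  →10  ↓2

dataflow = WS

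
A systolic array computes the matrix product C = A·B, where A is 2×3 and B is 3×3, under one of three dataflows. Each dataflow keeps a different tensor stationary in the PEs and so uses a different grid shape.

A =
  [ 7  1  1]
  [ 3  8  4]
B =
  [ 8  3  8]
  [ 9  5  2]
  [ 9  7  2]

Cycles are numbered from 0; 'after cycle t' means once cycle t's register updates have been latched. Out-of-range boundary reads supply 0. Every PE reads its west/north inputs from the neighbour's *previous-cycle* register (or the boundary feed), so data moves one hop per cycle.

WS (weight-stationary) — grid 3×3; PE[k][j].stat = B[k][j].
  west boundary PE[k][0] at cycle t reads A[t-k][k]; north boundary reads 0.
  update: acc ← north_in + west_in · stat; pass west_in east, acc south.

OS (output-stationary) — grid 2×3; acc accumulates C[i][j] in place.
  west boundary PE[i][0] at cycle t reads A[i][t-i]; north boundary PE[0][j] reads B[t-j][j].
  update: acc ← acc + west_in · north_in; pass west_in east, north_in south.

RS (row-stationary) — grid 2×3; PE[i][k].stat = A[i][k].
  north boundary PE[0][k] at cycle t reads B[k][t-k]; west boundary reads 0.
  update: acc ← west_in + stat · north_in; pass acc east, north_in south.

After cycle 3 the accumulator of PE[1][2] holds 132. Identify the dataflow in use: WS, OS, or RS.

dataflow = RS

WS [3×3] PE[1][2] across cycles:
  @0  [1,2]  acc 0  |  →0  ↓0
  @1  [1,2]  acc 0  |  →0  ↓0
  @2  [1,2]  acc 0  |  →0  ↓0
  @3  [1,2]  acc 58  |  →1  ↓58
OS [2×3] PE[1][2] across cycles:
  @0  [1,2]  acc 0  |  →0  ↓0
  @1  [1,2]  acc 0  |  →0  ↓0
  @2  [1,2]  acc 0  |  →0  ↓0
  @3  [1,2]  acc 24  |  →3  ↓8
RS [2×3] PE[1][2] across cycles:
  @0  [1,2]  acc 0  |  →0  ↓0
  @1  [1,2]  acc 0  |  →0  ↓0
  @2  [1,2]  acc 0  |  →0  ↓0
  @3  [1,2]  acc 132  |  →132  ↓9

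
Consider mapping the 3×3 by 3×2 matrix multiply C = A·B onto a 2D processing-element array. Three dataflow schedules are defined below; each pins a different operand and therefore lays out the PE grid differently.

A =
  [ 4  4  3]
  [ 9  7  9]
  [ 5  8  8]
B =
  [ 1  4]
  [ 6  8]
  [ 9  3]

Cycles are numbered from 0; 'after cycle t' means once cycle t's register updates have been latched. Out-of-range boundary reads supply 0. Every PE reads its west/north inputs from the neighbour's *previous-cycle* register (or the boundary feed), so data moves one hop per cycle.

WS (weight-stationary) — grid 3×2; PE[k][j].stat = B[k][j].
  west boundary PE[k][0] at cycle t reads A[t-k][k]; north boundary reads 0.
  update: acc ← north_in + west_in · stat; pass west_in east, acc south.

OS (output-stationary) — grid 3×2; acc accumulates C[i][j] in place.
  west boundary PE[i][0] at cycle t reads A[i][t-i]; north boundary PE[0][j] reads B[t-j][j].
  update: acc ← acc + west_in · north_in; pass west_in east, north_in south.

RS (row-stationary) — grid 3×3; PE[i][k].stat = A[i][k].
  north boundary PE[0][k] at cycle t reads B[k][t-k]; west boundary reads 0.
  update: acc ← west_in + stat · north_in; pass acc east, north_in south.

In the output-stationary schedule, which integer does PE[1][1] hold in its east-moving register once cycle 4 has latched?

OS 3×2: PE[1][1] cycle-by-cycle (with neighbour feeds):
  step 0 · PE0,1: acc=0; fwd→0 fwd↓0
  step 0 · PE1,0: acc=0; fwd→0 fwd↓0
  step 0 · PE1,1: acc=0; fwd→0 fwd↓0
  step 1 · PE0,1: acc=16; fwd→4 fwd↓4
  step 1 · PE1,0: acc=9; fwd→9 fwd↓1
  step 1 · PE1,1: acc=0; fwd→0 fwd↓0
  step 2 · PE0,1: acc=48; fwd→4 fwd↓8
  step 2 · PE1,0: acc=51; fwd→7 fwd↓6
  step 2 · PE1,1: acc=36; fwd→9 fwd↓4
  step 3 · PE0,1: acc=57; fwd→3 fwd↓3
  step 3 · PE1,0: acc=132; fwd→9 fwd↓9
  step 3 · PE1,1: acc=92; fwd→7 fwd↓8
  step 4 · PE0,1: acc=57; fwd→0 fwd↓0
  step 4 · PE1,0: acc=132; fwd→0 fwd↓0
  step 4 · PE1,1: acc=119; fwd→9 fwd↓3

register = 9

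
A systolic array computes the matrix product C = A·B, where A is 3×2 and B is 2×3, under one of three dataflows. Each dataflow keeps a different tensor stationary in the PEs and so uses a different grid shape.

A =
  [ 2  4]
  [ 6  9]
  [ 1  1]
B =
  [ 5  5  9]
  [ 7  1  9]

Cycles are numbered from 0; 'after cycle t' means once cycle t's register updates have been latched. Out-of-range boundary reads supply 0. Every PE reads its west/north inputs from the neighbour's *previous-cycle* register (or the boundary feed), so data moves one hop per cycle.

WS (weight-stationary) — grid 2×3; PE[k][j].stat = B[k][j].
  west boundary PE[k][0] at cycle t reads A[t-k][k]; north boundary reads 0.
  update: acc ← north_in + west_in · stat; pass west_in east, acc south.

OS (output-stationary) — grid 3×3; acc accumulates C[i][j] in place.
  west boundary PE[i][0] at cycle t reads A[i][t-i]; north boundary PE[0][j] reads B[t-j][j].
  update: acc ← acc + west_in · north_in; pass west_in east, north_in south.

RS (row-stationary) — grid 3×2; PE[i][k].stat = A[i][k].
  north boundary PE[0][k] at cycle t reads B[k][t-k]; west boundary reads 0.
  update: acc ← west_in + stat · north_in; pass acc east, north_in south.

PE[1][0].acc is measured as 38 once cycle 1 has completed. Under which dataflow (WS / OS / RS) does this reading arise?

Under WS (2×3), PE[1][0]:
  c0 r1c0: 0 / 0 / 0
  c1 r1c0: 38 / 4 / 38
Under OS (3×3), PE[1][0]:
  c0 r1c0: 0 / 0 / 0
  c1 r1c0: 30 / 6 / 5
Under RS (3×2), PE[1][0]:
  c0 r1c0: 0 / 0 / 0
  c1 r1c0: 30 / 30 / 5

dataflow = WS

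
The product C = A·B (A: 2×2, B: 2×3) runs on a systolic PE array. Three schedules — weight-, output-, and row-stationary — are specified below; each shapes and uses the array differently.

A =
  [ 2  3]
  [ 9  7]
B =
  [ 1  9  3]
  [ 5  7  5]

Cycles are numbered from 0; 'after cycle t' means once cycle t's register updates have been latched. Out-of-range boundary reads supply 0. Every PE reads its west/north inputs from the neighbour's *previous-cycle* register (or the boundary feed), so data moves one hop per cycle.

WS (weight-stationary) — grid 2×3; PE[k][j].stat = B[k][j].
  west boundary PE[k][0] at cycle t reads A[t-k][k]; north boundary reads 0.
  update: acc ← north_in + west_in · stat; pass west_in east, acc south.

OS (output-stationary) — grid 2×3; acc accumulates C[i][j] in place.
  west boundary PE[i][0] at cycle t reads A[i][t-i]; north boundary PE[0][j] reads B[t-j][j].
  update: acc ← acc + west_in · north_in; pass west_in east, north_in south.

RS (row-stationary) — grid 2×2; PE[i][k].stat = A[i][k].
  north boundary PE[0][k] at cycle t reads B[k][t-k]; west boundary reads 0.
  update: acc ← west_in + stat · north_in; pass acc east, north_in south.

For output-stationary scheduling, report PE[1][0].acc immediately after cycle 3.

Tracing OS — 2×3 array, target PE[1][0]:
  step 0 · PE0,0: acc=2; fwd→2 fwd↓1
  step 0 · PE1,0: acc=0; fwd→0 fwd↓0
  step 1 · PE0,0: acc=17; fwd→3 fwd↓5
  step 1 · PE1,0: acc=9; fwd→9 fwd↓1
  step 2 · PE0,0: acc=17; fwd→0 fwd↓0
  step 2 · PE1,0: acc=44; fwd→7 fwd↓5
  step 3 · PE0,0: acc=17; fwd→0 fwd↓0
  step 3 · PE1,0: acc=44; fwd→0 fwd↓0

PE[1][0].acc = 44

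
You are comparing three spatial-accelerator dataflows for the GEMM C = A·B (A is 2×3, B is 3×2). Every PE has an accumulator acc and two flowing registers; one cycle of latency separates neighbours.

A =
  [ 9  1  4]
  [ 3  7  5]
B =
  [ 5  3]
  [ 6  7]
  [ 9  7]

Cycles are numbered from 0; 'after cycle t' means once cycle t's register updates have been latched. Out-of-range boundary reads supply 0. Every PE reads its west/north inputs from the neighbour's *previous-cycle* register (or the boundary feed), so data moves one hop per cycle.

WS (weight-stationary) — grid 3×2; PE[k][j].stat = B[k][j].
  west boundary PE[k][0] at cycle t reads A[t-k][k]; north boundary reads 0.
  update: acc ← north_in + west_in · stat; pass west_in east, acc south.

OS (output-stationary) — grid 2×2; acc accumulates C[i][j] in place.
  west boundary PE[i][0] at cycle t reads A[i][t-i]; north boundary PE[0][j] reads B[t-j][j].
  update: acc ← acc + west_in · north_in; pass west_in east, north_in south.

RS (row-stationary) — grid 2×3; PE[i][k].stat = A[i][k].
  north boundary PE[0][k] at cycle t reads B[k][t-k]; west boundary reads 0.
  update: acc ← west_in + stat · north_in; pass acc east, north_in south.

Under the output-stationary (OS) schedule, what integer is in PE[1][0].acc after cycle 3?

OS on a 2×2 grid — tracing PE[1][0] and its feeders:
  after 0 — PE[0][0] acc=45, pass-E 9, pass-S 5
  after 0 — PE[1][0] acc=0, pass-E 0, pass-S 0
  after 1 — PE[0][0] acc=51, pass-E 1, pass-S 6
  after 1 — PE[1][0] acc=15, pass-E 3, pass-S 5
  after 2 — PE[0][0] acc=87, pass-E 4, pass-S 9
  after 2 — PE[1][0] acc=57, pass-E 7, pass-S 6
  after 3 — PE[0][0] acc=87, pass-E 0, pass-S 0
  after 3 — PE[1][0] acc=102, pass-E 5, pass-S 9

PE[1][0].acc = 102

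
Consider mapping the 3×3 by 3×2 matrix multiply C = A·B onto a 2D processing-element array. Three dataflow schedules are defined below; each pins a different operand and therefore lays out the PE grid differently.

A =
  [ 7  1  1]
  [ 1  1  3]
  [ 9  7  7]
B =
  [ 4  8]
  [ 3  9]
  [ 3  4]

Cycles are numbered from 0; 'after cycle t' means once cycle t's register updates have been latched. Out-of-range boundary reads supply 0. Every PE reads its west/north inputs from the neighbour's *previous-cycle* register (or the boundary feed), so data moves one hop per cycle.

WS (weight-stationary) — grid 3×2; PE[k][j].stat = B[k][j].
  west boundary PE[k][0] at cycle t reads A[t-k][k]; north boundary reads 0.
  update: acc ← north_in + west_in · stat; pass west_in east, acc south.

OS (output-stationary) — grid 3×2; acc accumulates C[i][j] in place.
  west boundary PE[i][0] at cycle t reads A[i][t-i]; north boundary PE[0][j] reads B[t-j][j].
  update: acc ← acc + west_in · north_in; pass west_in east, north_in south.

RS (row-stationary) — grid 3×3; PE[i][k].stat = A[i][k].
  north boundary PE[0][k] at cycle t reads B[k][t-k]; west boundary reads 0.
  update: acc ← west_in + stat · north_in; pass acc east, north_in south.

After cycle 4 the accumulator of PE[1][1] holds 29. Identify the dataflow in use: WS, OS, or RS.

dataflow = OS

WS [3×2] PE[1][1] across cycles:
  cycle 0: PE[1][1] → acc 0, east 0, south 0
  cycle 1: PE[1][1] → acc 0, east 0, south 0
  cycle 2: PE[1][1] → acc 65, east 1, south 65
  cycle 3: PE[1][1] → acc 17, east 1, south 17
  cycle 4: PE[1][1] → acc 135, east 7, south 135
OS [3×2] PE[1][1] across cycles:
  cycle 0: PE[1][1] → acc 0, east 0, south 0
  cycle 1: PE[1][1] → acc 0, east 0, south 0
  cycle 2: PE[1][1] → acc 8, east 1, south 8
  cycle 3: PE[1][1] → acc 17, east 1, south 9
  cycle 4: PE[1][1] → acc 29, east 3, south 4
RS [3×3] PE[1][1] across cycles:
  cycle 0: PE[1][1] → acc 0, east 0, south 0
  cycle 1: PE[1][1] → acc 0, east 0, south 0
  cycle 2: PE[1][1] → acc 7, east 7, south 3
  cycle 3: PE[1][1] → acc 17, east 17, south 9
  cycle 4: PE[1][1] → acc 0, east 0, south 0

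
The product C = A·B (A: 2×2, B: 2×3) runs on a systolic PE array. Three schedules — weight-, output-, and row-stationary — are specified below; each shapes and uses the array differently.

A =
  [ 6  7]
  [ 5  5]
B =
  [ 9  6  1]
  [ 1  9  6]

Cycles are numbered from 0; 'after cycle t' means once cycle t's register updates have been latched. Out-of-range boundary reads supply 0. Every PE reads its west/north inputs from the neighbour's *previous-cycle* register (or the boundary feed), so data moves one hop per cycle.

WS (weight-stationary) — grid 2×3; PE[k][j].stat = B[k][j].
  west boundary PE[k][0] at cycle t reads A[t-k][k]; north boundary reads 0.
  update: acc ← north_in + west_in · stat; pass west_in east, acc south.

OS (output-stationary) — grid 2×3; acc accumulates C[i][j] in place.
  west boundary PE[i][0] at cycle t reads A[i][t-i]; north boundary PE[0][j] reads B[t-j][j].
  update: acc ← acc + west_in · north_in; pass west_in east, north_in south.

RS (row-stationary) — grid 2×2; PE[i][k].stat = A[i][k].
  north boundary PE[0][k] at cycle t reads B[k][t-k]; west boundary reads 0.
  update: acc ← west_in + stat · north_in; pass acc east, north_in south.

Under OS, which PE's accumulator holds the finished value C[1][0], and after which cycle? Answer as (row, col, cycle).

(row, col, cycle) = (1, 0, 2)

OS — PE[1][0] is where C[1][0] collects:
  step 0 · PE1,0: acc=0; fwd→0 fwd↓0
  step 1 · PE1,0: acc=45; fwd→5 fwd↓9
  step 2 · PE1,0: acc=50; fwd→5 fwd↓1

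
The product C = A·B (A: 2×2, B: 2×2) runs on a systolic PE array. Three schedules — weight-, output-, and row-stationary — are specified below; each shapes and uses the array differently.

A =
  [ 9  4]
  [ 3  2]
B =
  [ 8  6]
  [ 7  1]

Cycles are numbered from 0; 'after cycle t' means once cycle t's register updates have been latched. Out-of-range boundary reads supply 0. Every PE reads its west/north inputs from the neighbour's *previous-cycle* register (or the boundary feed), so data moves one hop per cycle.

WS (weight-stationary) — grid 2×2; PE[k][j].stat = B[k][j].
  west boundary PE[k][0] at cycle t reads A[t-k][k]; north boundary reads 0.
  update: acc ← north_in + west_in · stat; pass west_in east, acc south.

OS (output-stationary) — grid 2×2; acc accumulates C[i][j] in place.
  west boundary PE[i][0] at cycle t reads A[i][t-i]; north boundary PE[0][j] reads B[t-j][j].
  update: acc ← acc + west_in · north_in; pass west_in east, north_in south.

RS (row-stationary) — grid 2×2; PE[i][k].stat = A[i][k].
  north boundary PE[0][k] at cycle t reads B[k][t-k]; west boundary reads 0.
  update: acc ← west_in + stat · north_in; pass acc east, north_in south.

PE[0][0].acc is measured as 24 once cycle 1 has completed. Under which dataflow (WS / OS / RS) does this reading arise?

dataflow = WS

WS [2×2] PE[0][0] across cycles:
  cycle 0: PE[0][0] → acc 72, east 9, south 72
  cycle 1: PE[0][0] → acc 24, east 3, south 24
OS [2×2] PE[0][0] across cycles:
  cycle 0: PE[0][0] → acc 72, east 9, south 8
  cycle 1: PE[0][0] → acc 100, east 4, south 7
RS [2×2] PE[0][0] across cycles:
  cycle 0: PE[0][0] → acc 72, east 72, south 8
  cycle 1: PE[0][0] → acc 54, east 54, south 6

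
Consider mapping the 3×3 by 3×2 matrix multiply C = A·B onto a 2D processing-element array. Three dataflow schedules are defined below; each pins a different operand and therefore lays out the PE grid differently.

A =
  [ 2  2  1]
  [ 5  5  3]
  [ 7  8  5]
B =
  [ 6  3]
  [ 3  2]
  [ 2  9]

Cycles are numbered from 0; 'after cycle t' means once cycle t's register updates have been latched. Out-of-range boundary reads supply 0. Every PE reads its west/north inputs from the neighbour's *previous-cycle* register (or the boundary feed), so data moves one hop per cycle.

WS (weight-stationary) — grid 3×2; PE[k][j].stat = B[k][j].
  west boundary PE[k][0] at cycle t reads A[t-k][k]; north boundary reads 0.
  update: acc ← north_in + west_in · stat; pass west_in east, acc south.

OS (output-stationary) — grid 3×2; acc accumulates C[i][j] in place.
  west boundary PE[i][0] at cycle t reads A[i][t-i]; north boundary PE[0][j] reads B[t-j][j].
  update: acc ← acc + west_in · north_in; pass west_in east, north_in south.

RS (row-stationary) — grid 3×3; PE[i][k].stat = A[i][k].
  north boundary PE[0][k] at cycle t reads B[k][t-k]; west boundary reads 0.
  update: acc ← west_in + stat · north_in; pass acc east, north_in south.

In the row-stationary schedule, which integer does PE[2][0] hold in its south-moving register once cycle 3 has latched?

register = 3

RS 3×3: PE[2][0] cycle-by-cycle (with neighbour feeds):
  [0] (1,0) acc=0 (h:0 v:0)
  [0] (2,0) acc=0 (h:0 v:0)
  [1] (1,0) acc=30 (h:30 v:6)
  [1] (2,0) acc=0 (h:0 v:0)
  [2] (1,0) acc=15 (h:15 v:3)
  [2] (2,0) acc=42 (h:42 v:6)
  [3] (1,0) acc=0 (h:0 v:0)
  [3] (2,0) acc=21 (h:21 v:3)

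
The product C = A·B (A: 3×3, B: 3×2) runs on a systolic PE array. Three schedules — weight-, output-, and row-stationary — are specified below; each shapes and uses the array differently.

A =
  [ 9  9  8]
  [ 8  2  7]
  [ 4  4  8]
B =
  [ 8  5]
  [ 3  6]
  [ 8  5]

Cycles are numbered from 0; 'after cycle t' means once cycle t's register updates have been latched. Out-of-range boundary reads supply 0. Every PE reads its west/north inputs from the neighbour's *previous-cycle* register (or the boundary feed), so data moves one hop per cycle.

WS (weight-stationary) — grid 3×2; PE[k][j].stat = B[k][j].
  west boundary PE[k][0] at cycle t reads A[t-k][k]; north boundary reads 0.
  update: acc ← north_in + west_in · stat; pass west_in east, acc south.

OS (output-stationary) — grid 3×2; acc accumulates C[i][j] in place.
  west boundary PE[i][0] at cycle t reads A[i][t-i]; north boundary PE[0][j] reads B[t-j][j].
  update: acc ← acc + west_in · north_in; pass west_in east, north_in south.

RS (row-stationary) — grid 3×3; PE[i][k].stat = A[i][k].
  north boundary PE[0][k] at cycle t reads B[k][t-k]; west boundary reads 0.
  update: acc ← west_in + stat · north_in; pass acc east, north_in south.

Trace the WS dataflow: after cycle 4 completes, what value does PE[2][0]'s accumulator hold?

PE[2][0].acc = 108

WS (3×2). Following PE[2][0] plus its west/north inputs:
  @0  [1,0]  acc 0  |  →0  ↓0
  @0  [2,0]  acc 0  |  →0  ↓0
  @1  [1,0]  acc 99  |  →9  ↓99
  @1  [2,0]  acc 0  |  →0  ↓0
  @2  [1,0]  acc 70  |  →2  ↓70
  @2  [2,0]  acc 163  |  →8  ↓163
  @3  [1,0]  acc 44  |  →4  ↓44
  @3  [2,0]  acc 126  |  →7  ↓126
  @4  [1,0]  acc 0  |  →0  ↓0
  @4  [2,0]  acc 108  |  →8  ↓108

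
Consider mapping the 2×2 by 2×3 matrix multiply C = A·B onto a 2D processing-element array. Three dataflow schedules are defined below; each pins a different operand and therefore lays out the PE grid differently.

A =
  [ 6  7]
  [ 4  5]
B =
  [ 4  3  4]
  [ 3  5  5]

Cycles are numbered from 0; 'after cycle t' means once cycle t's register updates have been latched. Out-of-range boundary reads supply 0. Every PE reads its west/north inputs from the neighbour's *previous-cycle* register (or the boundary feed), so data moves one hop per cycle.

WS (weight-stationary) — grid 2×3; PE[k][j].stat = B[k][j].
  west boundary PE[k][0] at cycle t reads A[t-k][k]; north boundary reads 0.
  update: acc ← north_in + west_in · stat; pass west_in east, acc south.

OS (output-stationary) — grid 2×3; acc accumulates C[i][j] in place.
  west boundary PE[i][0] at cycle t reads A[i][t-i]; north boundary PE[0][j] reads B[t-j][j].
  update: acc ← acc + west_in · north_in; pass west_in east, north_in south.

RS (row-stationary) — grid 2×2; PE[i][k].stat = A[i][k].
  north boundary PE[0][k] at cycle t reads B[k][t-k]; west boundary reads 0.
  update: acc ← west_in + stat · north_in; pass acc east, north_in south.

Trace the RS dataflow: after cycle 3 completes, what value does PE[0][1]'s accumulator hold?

RS (2×2). Following PE[0][1] plus its west/north inputs:
  cycle 0: PE[0][0] → acc 24, east 24, south 4
  cycle 0: PE[0][1] → acc 0, east 0, south 0
  cycle 1: PE[0][0] → acc 18, east 18, south 3
  cycle 1: PE[0][1] → acc 45, east 45, south 3
  cycle 2: PE[0][0] → acc 24, east 24, south 4
  cycle 2: PE[0][1] → acc 53, east 53, south 5
  cycle 3: PE[0][0] → acc 0, east 0, south 0
  cycle 3: PE[0][1] → acc 59, east 59, south 5

PE[0][1].acc = 59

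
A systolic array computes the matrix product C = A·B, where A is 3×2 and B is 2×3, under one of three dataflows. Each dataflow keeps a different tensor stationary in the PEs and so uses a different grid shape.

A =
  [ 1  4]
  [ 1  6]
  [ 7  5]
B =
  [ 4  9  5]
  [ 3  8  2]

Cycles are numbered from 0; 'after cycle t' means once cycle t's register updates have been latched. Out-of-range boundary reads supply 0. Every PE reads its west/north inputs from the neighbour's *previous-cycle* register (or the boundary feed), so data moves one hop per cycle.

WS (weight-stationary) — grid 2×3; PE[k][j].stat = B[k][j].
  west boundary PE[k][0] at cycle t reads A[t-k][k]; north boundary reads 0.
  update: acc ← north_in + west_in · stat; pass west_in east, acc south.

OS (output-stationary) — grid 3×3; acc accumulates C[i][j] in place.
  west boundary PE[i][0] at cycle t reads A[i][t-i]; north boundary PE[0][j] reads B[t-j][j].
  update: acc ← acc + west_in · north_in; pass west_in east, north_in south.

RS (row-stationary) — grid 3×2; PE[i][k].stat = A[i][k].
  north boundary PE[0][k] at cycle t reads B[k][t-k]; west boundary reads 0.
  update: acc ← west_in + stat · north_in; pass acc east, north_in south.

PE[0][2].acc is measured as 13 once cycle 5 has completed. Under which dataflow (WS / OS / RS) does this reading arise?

Under WS (2×3), PE[0][2]:
  cycle 0: PE[0][2] → acc 0, east 0, south 0
  cycle 1: PE[0][2] → acc 0, east 0, south 0
  cycle 2: PE[0][2] → acc 5, east 1, south 5
  cycle 3: PE[0][2] → acc 5, east 1, south 5
  cycle 4: PE[0][2] → acc 35, east 7, south 35
  cycle 5: PE[0][2] → acc 0, east 0, south 0
Under OS (3×3), PE[0][2]:
  cycle 0: PE[0][2] → acc 0, east 0, south 0
  cycle 1: PE[0][2] → acc 0, east 0, south 0
  cycle 2: PE[0][2] → acc 5, east 1, south 5
  cycle 3: PE[0][2] → acc 13, east 4, south 2
  cycle 4: PE[0][2] → acc 13, east 0, south 0
  cycle 5: PE[0][2] → acc 13, east 0, south 0
RS (3×2): PE[0][2] does not exist.

dataflow = OS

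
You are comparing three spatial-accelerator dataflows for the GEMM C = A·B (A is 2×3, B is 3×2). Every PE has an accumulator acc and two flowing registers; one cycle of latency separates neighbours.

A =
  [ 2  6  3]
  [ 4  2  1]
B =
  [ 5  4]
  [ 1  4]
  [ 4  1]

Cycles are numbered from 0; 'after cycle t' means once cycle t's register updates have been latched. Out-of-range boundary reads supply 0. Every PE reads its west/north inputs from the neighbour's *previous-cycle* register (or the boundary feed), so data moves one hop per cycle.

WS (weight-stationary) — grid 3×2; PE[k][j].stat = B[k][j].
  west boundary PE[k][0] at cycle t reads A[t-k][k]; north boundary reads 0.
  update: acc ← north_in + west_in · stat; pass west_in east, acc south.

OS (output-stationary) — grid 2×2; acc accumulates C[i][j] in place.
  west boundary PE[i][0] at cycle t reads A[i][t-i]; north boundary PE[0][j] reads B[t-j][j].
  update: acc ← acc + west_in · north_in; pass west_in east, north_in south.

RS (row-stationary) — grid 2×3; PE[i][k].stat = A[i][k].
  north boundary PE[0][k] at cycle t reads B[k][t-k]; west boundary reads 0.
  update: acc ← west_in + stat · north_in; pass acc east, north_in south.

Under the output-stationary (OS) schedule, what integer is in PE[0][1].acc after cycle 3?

Tracing OS — 2×2 array, target PE[0][1]:
  @0  [0,0]  acc 10  |  →2  ↓5
  @0  [0,1]  acc 0  |  →0  ↓0
  @1  [0,0]  acc 16  |  →6  ↓1
  @1  [0,1]  acc 8  |  →2  ↓4
  @2  [0,0]  acc 28  |  →3  ↓4
  @2  [0,1]  acc 32  |  →6  ↓4
  @3  [0,0]  acc 28  |  →0  ↓0
  @3  [0,1]  acc 35  |  →3  ↓1

PE[0][1].acc = 35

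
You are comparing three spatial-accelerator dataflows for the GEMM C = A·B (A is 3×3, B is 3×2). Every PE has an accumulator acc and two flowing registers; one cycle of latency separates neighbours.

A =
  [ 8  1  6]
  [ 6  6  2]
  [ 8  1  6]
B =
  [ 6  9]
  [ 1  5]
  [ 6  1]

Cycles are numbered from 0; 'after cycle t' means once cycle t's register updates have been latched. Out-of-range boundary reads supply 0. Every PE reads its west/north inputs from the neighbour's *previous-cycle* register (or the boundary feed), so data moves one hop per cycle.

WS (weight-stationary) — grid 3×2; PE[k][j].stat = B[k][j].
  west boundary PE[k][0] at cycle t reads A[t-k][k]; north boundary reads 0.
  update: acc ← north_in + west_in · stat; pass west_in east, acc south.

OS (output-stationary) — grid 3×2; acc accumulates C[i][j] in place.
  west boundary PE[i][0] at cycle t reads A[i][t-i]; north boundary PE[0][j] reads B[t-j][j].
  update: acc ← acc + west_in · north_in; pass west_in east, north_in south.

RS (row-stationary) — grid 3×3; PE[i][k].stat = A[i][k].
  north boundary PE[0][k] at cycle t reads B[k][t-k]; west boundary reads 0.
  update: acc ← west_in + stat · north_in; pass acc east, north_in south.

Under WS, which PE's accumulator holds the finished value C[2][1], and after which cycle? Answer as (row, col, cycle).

WS: C[2][1] accumulates in PE[2][1]:
  0: (2,1).acc=0  regs=<0,0>
  1: (2,1).acc=0  regs=<0,0>
  2: (2,1).acc=0  regs=<0,0>
  3: (2,1).acc=83  regs=<6,83>
  4: (2,1).acc=86  regs=<2,86>
  5: (2,1).acc=83  regs=<6,83>

(row, col, cycle) = (2, 1, 5)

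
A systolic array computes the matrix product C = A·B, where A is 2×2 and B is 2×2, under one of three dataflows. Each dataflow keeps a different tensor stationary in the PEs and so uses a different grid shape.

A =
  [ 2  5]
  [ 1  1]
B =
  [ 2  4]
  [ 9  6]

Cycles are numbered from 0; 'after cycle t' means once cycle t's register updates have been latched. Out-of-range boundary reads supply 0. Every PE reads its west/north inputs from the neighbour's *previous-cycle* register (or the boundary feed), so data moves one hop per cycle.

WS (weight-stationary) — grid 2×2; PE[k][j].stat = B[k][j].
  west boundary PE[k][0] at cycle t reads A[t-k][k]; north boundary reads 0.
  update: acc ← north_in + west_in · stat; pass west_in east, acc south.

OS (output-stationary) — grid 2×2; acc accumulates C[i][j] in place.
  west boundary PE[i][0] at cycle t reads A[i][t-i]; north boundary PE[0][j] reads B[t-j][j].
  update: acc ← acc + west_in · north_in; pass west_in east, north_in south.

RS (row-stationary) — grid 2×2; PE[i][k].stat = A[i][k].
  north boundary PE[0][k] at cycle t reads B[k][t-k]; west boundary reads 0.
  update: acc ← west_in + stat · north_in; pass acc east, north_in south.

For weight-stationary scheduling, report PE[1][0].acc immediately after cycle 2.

Tracing WS — 2×2 array, target PE[1][0]:
  c0 r0c0: 4 / 2 / 4
  c0 r1c0: 0 / 0 / 0
  c1 r0c0: 2 / 1 / 2
  c1 r1c0: 49 / 5 / 49
  c2 r0c0: 0 / 0 / 0
  c2 r1c0: 11 / 1 / 11

PE[1][0].acc = 11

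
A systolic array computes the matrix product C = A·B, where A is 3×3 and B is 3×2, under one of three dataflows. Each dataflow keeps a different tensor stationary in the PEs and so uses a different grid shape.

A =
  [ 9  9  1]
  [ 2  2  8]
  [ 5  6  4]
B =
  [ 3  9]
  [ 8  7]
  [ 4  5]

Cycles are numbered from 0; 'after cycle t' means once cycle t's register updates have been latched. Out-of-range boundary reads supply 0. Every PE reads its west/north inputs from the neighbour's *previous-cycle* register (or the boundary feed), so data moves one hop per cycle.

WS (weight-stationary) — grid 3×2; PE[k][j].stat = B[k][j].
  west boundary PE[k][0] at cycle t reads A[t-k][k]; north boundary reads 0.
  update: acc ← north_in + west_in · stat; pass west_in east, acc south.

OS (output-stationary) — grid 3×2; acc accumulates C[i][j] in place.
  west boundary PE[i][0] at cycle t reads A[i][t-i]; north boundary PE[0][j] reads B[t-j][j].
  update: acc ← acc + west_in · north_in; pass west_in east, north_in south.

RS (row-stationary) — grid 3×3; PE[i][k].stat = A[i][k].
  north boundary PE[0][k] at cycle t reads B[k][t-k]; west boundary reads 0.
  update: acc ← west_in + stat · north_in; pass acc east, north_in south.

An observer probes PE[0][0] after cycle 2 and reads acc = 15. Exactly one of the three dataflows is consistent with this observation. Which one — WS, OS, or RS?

dataflow = WS

WS (3×2 grid), PE[0][0]:
  [0] (0,0) acc=27 (h:9 v:27)
  [1] (0,0) acc=6 (h:2 v:6)
  [2] (0,0) acc=15 (h:5 v:15)
OS (3×2 grid), PE[0][0]:
  [0] (0,0) acc=27 (h:9 v:3)
  [1] (0,0) acc=99 (h:9 v:8)
  [2] (0,0) acc=103 (h:1 v:4)
RS (3×3 grid), PE[0][0]:
  [0] (0,0) acc=27 (h:27 v:3)
  [1] (0,0) acc=81 (h:81 v:9)
  [2] (0,0) acc=0 (h:0 v:0)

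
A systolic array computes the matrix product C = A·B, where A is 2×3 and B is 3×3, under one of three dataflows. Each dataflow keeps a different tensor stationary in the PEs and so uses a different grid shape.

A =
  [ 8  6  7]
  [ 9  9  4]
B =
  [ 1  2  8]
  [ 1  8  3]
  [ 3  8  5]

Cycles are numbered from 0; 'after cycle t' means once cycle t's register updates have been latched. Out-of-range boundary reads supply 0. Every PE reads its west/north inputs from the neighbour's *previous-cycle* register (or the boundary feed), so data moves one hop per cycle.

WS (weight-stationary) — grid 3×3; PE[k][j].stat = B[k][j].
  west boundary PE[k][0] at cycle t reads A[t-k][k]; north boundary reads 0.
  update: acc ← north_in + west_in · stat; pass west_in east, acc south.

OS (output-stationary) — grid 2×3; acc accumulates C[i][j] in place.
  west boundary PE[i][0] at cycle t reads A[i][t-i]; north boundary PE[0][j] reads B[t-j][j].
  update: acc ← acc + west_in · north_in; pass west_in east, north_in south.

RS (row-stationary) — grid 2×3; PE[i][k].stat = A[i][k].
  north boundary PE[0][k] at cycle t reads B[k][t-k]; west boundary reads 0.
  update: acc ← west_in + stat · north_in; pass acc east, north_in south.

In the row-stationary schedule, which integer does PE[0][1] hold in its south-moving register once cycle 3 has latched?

RS 2×3: PE[0][1] cycle-by-cycle (with neighbour feeds):
  @0  [0,0]  acc 8  |  →8  ↓1
  @0  [0,1]  acc 0  |  →0  ↓0
  @1  [0,0]  acc 16  |  →16  ↓2
  @1  [0,1]  acc 14  |  →14  ↓1
  @2  [0,0]  acc 64  |  →64  ↓8
  @2  [0,1]  acc 64  |  →64  ↓8
  @3  [0,0]  acc 0  |  →0  ↓0
  @3  [0,1]  acc 82  |  →82  ↓3

register = 3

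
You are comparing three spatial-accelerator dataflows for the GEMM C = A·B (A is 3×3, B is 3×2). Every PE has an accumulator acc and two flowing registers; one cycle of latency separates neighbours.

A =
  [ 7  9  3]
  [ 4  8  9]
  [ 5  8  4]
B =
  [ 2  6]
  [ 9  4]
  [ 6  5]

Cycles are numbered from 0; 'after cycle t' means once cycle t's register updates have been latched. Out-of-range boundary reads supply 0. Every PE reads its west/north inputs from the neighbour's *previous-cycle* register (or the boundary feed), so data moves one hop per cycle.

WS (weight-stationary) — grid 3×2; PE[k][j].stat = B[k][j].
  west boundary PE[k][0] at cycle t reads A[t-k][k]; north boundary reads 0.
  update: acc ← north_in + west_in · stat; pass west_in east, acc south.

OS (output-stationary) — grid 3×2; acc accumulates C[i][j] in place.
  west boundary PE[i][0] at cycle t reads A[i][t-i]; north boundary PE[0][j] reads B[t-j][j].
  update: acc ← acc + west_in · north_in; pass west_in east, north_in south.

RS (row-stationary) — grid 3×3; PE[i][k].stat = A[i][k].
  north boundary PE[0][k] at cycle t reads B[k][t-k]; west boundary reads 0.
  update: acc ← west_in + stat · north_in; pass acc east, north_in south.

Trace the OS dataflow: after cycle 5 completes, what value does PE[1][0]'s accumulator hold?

OS (3×2). Following PE[1][0] plus its west/north inputs:
  after 0 — PE[0][0] acc=14, pass-E 7, pass-S 2
  after 0 — PE[1][0] acc=0, pass-E 0, pass-S 0
  after 1 — PE[0][0] acc=95, pass-E 9, pass-S 9
  after 1 — PE[1][0] acc=8, pass-E 4, pass-S 2
  after 2 — PE[0][0] acc=113, pass-E 3, pass-S 6
  after 2 — PE[1][0] acc=80, pass-E 8, pass-S 9
  after 3 — PE[0][0] acc=113, pass-E 0, pass-S 0
  after 3 — PE[1][0] acc=134, pass-E 9, pass-S 6
  after 4 — PE[0][0] acc=113, pass-E 0, pass-S 0
  after 4 — PE[1][0] acc=134, pass-E 0, pass-S 0
  after 5 — PE[0][0] acc=113, pass-E 0, pass-S 0
  after 5 — PE[1][0] acc=134, pass-E 0, pass-S 0

PE[1][0].acc = 134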